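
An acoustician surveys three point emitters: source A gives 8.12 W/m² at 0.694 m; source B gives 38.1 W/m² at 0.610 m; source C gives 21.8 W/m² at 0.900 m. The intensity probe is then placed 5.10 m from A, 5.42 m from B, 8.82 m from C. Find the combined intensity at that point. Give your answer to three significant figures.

0.860 W/m²

By superposition, sum each source's inverse-square contribution:
A: 8.12 × (0.694/5.10)² = 0.1504 W/m²
B: 38.1 × (0.610/5.42)² = 0.4826 W/m²
C: 21.8 × (0.900/8.82)² = 0.2270 W/m²
Total = 0.1504 + 0.4826 + 0.2270 = 0.8600 W/m².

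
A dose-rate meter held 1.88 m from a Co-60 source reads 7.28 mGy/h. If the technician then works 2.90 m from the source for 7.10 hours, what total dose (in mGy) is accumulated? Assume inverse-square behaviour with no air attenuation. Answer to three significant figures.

21.7 mGy

Intensity scales as (d₁/d₂)², so rate at 2.90 m:
7.28 × (1.88/2.90)² = 7.28 × 0.4203 = 3.060 mGy/h.
Dose = rate × time = 3.060 mGy/h × 7.100 h = 21.73 mGy.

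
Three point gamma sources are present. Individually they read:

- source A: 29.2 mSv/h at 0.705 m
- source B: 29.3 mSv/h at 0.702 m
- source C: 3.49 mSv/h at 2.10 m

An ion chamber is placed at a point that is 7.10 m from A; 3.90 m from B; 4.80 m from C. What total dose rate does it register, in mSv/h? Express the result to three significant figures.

1.91 mSv/h

By superposition, sum each source's inverse-square contribution:
A: 29.2 × (0.705/7.10)² = 0.2879 mSv/h
B: 29.3 × (0.702/3.90)² = 0.9493 mSv/h
C: 3.49 × (2.10/4.80)² = 0.6680 mSv/h
Total = 0.2879 + 0.9493 + 0.6680 = 1.905 mSv/h.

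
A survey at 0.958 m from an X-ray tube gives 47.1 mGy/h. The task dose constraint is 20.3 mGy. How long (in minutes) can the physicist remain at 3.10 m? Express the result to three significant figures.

271 min

Since intensity falls as 1/r², rate at 3.10 m:
47.1 × (0.958/3.10)² = 47.1 × 0.09550 = 4.498 mGy/h.
Stay time = 20.3 mGy ÷ 4.498 mGy/h = 4.513 h = 270.8 min.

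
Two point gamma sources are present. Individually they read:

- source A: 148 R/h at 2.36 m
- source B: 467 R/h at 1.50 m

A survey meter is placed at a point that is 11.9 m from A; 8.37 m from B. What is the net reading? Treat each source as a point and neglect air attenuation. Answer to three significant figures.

20.8 R/h

Each source contributes Iᵢ·(dᵢ/rᵢ)²; contributions add.
A: 148 × (2.36/11.9)² = 5.821 R/h
B: 467 × (1.50/8.37)² = 15.00 R/h
Total = 5.821 + 15.00 = 20.82 R/h.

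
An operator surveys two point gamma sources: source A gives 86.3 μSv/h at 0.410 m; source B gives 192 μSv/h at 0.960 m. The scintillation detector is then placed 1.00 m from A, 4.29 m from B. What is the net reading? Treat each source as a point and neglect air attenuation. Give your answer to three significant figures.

24.1 μSv/h

By superposition, sum each source's inverse-square contribution:
A: 86.3 × (0.410/1.00)² = 14.51 μSv/h
B: 192 × (0.960/4.29)² = 9.615 μSv/h
Total = 14.51 + 9.615 = 24.12 μSv/h.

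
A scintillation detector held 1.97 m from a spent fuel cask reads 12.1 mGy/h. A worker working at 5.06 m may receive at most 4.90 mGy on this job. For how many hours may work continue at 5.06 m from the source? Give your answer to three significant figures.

2.67 h

Applying the 1/r² law, rate at 5.06 m:
12.1 × (1.97/5.06)² = 12.1 × 0.1516 = 1.834 mGy/h.
Stay time = 4.90 mGy ÷ 1.834 mGy/h = 2.672 h.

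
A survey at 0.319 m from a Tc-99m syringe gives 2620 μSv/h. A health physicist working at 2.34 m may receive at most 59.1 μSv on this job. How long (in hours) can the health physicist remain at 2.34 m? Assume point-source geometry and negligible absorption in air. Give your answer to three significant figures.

Applying the 1/r² law, rate at 2.34 m:
(0.319/2.34)² = 0.01858, so 2620 × 0.01858 = 48.68 μSv/h.
Stay time = 59.1 μSv ÷ 48.68 μSv/h = 1.214 h.

1.21 h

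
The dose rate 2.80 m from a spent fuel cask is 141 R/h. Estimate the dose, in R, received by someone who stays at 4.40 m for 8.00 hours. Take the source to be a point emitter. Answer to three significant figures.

Using I₁d₁² = I₂d₂², rate at 4.40 m:
141 × (2.80/4.40)² = 141 × 0.4050 = 57.11 R/h.
Dose = rate × time = 57.11 R/h × 8.000 h = 456.9 R.

457 R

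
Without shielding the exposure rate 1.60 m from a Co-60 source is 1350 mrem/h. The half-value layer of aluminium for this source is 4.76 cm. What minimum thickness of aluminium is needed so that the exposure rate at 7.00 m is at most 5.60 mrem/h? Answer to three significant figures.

At 7.00 m, distance alone gives (1.60/7.00)² = 0.05224, so 1350 × 0.05224 = 70.52 mrem/h.
Further attenuation needed: 70.52/5.60 = 12.59.
n = log₂(12.59) = 3.654 half-value layers.
Thickness = 3.654 × 4.76 cm = 17.39 cm.

17.4 cm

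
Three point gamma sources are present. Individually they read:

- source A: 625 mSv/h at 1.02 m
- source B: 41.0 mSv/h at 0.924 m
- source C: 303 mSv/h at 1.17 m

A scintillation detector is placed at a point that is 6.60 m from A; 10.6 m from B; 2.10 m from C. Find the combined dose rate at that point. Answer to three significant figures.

By superposition, sum each source's inverse-square contribution:
A: 625 × (1.02/6.60)² = 14.93 mSv/h
B: 41.0 × (0.924/10.6)² = 0.3115 mSv/h
C: 303 × (1.17/2.10)² = 94.05 mSv/h
Total = 14.93 + 0.3115 + 94.05 = 109.3 mSv/h.

109 mSv/h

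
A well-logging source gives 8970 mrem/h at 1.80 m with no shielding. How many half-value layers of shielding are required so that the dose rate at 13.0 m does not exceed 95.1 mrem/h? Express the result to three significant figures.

0.855 half-value layers

At 13.0 m, distance alone gives (1.80/13.0)² = 0.01917, so 8970 × 0.01917 = 172.0 mrem/h.
Further attenuation needed: 172.0/95.1 = 1.809.
n = log₂(1.809) = 0.8552 half-value layers.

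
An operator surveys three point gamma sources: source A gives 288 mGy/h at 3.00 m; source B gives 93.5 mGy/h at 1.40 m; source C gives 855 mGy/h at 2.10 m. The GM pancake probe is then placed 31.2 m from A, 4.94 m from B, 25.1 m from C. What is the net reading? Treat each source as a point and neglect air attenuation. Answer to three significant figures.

Each source contributes Iᵢ·(dᵢ/rᵢ)²; contributions add.
A: 288 × (3.00/31.2)² = 2.663 mGy/h
B: 93.5 × (1.40/4.94)² = 7.510 mGy/h
C: 855 × (2.10/25.1)² = 5.985 mGy/h
Total = 2.663 + 7.510 + 5.985 = 16.16 mGy/h.

16.2 mGy/h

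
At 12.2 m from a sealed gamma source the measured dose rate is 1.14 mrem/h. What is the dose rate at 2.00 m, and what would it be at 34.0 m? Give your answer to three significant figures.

42.4 mrem/h; 0.147 mrem/h

Using I₁d₁² = I₂d₂²,
At 2.00 m: 1.14 × (12.2/2.00)² = 1.14 × 37.21 = 42.42 mrem/h
At 34.0 m: 42.42 × (2.00/34.0)² = 42.42 × 0.003460 = 0.1468 mrem/h.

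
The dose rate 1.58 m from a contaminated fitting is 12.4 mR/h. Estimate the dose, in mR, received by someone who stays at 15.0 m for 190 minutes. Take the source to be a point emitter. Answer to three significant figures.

0.436 mR

By the inverse-square law, rate at 15.0 m:
12.4 × (1.58/15.0)² = 12.4 × 0.01110 = 0.1376 mR/h.
Dose = rate × time = 0.1376 mR/h × 3.167 h = 0.4358 mR.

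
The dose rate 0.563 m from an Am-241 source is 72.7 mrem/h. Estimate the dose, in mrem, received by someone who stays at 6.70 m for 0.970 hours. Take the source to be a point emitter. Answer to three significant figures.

0.498 mrem

Using I₁d₁² = I₂d₂², rate at 6.70 m:
72.7 × (0.563/6.70)² = 72.7 × 0.007061 = 0.5133 mrem/h.
Dose = rate × time = 0.5133 mrem/h × 0.9700 h = 0.4979 mrem.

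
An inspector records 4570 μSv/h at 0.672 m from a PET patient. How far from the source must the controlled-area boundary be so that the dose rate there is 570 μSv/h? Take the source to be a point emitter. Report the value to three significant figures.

1.90 m

Using I₁d₁² = I₂d₂², d₂ = d₁·√(I₁/I₂).
I₁/I₂ = 4570/570 = 8.018, so d₂ = 0.672 × √8.018 = 1.903 m.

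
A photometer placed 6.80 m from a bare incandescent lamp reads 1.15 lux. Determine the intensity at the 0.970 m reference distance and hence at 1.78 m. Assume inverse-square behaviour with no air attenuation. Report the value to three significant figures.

56.5 lux; 16.8 lux

Using I₁d₁² = I₂d₂²,
At 0.970 m: (6.80/0.970)² = 49.14, so 1.15 × 49.14 = 56.51 lux
At 1.78 m: 56.51 × (0.970/1.78)² = 56.51 × 0.2970 = 16.78 lux.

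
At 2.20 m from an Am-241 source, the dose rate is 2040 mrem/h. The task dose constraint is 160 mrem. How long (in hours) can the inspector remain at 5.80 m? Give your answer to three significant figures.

Intensity scales as (d₁/d₂)², so rate at 5.80 m:
(2.20/5.80)² = 0.1439, so 2040 × 0.1439 = 293.6 mrem/h.
Stay time = 160 mrem ÷ 293.6 mrem/h = 0.5450 h.

0.545 h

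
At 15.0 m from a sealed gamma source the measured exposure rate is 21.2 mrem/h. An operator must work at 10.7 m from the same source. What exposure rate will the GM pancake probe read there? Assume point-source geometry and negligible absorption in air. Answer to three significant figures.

41.7 mrem/h

Using I₁d₁² = I₂d₂², scaling from 15.0 m to 10.7 m:
21.2 × (15.0/10.7)² = 21.2 × 1.965 = 41.66 mrem/h.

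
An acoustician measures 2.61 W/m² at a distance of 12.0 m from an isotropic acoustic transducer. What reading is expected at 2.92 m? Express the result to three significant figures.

By the inverse-square law, the rate at 2.92 m is
(12.0/2.92)² = 16.89, so 2.61 × 16.89 = 44.08 W/m².

44.1 W/m²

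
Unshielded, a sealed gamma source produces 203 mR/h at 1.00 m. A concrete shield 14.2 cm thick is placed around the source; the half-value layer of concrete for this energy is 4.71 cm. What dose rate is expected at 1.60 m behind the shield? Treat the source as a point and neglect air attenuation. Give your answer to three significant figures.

Distance alone: 203 × (1.00/1.60)² = 203 × 0.3906 = 79.29 mR/h.
Shield: 14.2/4.71 = 3.015 half-value layers → attenuation 2^(−3.015) = 0.1237.
Combined: 79.29 × 0.1237 = 9.808 mR/h.

9.81 mR/h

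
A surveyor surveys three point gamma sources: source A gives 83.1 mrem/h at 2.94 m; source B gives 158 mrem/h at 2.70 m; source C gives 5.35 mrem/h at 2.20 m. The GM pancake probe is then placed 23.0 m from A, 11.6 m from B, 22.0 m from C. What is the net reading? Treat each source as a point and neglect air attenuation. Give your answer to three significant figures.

9.97 mrem/h

By superposition, sum each source's inverse-square contribution:
A: 83.1 × (2.94/23.0)² = 1.358 mrem/h
B: 158 × (2.70/11.6)² = 8.560 mrem/h
C: 5.35 × (2.20/22.0)² = 0.05350 mrem/h
Total = 1.358 + 8.560 + 0.05350 = 9.972 mrem/h.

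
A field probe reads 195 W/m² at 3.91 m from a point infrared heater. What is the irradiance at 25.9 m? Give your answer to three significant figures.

Applying the 1/r² law, the rate at 25.9 m is
(3.91/25.9)² = 0.02279, so 195 × 0.02279 = 4.444 W/m².

4.44 W/m²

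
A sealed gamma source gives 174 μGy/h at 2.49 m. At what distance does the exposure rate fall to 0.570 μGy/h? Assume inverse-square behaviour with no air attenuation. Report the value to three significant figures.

43.5 m

Since intensity falls as 1/r², d₂ = d₁·√(I₁/I₂).
I₁/I₂ = 174/0.570 = 305.3, so d₂ = 2.49 × √305.3 = 43.51 m.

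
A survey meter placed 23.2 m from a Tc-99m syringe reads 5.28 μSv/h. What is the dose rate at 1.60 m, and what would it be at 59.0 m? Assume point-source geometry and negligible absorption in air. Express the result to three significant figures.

1110 μSv/h; 0.816 μSv/h

Since intensity falls as 1/r²,
At 1.60 m: 5.28 × (23.2/1.60)² = 5.28 × 210.2 = 1110 μSv/h
At 59.0 m: 1110 × (1.60/59.0)² = 1110 × 0.0007354 = 0.8163 μSv/h.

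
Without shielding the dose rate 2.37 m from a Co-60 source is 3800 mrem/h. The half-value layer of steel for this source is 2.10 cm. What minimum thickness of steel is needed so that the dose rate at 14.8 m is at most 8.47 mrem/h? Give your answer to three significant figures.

7.40 cm

At 14.8 m, distance alone gives 3800 × (2.37/14.8)² = 3800 × 0.02564 = 97.43 mrem/h.
Further attenuation needed: 97.43/8.47 = 11.50.
n = log₂(11.50) = 3.524 half-value layers.
Thickness = 3.524 × 2.10 cm = 7.400 cm.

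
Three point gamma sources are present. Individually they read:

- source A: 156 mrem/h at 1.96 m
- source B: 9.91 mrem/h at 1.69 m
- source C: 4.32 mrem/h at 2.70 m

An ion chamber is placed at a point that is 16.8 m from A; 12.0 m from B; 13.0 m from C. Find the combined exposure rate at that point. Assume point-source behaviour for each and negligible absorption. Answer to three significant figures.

By superposition, sum each source's inverse-square contribution:
A: 156 × (1.96/16.8)² = 2.123 mrem/h
B: 9.91 × (1.69/12.0)² = 0.1966 mrem/h
C: 4.32 × (2.70/13.0)² = 0.1863 mrem/h
Total = 2.123 + 0.1966 + 0.1863 = 2.506 mrem/h.

2.51 mrem/h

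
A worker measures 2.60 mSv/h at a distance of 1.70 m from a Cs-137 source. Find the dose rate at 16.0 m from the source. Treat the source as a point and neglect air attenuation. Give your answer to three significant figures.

0.0294 mSv/h

Using I₁d₁² = I₂d₂², the rate at 16.0 m is
(1.70/16.0)² = 0.01129, so 2.60 × 0.01129 = 0.02935 mSv/h.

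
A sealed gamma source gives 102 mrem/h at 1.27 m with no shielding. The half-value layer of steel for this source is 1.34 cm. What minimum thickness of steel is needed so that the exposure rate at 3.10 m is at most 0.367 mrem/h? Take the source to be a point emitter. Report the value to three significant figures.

7.43 cm

At 3.10 m, distance alone gives (1.27/3.10)² = 0.1678, so 102 × 0.1678 = 17.12 mrem/h.
Further attenuation needed: 17.12/0.367 = 46.65.
n = log₂(46.65) = 5.544 half-value layers.
Thickness = 5.544 × 1.34 cm = 7.429 cm.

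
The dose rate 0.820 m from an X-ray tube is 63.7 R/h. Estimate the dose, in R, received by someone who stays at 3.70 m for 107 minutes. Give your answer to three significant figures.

5.58 R

Intensity scales as (d₁/d₂)², so rate at 3.70 m:
(0.820/3.70)² = 0.04912, so 63.7 × 0.04912 = 3.129 R/h.
Dose = rate × time = 3.129 R/h × 1.783 h = 5.579 R.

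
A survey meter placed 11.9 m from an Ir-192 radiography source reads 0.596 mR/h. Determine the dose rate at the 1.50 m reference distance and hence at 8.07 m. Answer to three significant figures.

Using I₁d₁² = I₂d₂²,
At 1.50 m: (11.9/1.50)² = 62.94, so 0.596 × 62.94 = 37.51 mR/h
At 8.07 m: (1.50/8.07)² = 0.03455, so 37.51 × 0.03455 = 1.296 mR/h.

37.5 mR/h; 1.30 mR/h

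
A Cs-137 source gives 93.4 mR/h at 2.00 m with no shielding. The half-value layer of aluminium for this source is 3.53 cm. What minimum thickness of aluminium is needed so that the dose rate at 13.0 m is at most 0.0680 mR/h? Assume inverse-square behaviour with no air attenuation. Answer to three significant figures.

17.7 cm

At 13.0 m, distance alone gives (2.00/13.0)² = 0.02367, so 93.4 × 0.02367 = 2.211 mR/h.
Further attenuation needed: 2.211/0.0680 = 32.51.
n = log₂(32.51) = 5.023 half-value layers.
Thickness = 5.023 × 3.53 cm = 17.73 cm.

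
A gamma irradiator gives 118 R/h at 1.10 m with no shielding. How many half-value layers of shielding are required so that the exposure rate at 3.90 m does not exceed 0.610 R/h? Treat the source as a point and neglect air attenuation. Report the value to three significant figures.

At 3.90 m, distance alone gives 118 × (1.10/3.90)² = 118 × 0.07955 = 9.387 R/h.
Further attenuation needed: 9.387/0.610 = 15.39.
n = log₂(15.39) = 3.944 half-value layers.

3.94 half-value layers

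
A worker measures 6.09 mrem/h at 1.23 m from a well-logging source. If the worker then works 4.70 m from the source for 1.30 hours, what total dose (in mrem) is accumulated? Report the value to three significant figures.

0.542 mrem

By the inverse-square law, rate at 4.70 m:
(1.23/4.70)² = 0.06849, so 6.09 × 0.06849 = 0.4171 mrem/h.
Dose = rate × time = 0.4171 mrem/h × 1.300 h = 0.5422 mrem.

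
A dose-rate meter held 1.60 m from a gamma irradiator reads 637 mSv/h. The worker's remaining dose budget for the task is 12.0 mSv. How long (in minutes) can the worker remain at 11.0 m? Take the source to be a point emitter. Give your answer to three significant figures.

Applying the 1/r² law, rate at 11.0 m:
(1.60/11.0)² = 0.02116, so 637 × 0.02116 = 13.48 mSv/h.
Stay time = 12.0 mSv ÷ 13.48 mSv/h = 0.8902 h = 53.41 min.

53.4 min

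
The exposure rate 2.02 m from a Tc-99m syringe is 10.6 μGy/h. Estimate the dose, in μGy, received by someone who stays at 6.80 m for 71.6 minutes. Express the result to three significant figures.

1.12 μGy

By the inverse-square law, rate at 6.80 m:
(2.02/6.80)² = 0.08824, so 10.6 × 0.08824 = 0.9353 μGy/h.
Dose = rate × time = 0.9353 μGy/h × 1.193 h = 1.116 μGy.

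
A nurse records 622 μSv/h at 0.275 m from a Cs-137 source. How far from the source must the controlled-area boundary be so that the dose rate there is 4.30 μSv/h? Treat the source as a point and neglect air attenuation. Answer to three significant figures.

Applying the 1/r² law, d₂ = d₁·√(I₁/I₂).
I₁/I₂ = 622/4.30 = 144.7, so d₂ = 0.275 × √144.7 = 3.308 m.

3.31 m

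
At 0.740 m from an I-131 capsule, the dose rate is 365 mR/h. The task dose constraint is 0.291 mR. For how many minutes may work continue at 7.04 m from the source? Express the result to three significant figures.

Intensity scales as (d₁/d₂)², so rate at 7.04 m:
365 × (0.740/7.04)² = 365 × 0.01105 = 4.033 mR/h.
Stay time = 0.291 mR ÷ 4.033 mR/h = 0.07215 h = 4.329 min.

4.33 min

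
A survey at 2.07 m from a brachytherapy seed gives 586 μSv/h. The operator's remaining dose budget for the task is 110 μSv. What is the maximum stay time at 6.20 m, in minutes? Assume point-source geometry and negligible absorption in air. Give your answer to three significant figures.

101 min

By the inverse-square law, rate at 6.20 m:
(2.07/6.20)² = 0.1115, so 586 × 0.1115 = 65.34 μSv/h.
Stay time = 110 μSv ÷ 65.34 μSv/h = 1.684 h = 101.0 min.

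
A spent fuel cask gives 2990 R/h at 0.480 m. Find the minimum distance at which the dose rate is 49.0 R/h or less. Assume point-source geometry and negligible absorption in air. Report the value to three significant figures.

3.75 m

Since intensity falls as 1/r², d₂ = d₁·√(I₁/I₂).
I₁/I₂ = 2990/49.0 = 61.02, so d₂ = 0.480 × √61.02 = 3.750 m.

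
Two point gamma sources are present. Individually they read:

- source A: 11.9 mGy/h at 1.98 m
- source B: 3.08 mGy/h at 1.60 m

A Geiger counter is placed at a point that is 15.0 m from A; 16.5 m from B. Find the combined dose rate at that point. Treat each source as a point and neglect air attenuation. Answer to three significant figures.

Each source contributes Iᵢ·(dᵢ/rᵢ)²; contributions add.
A: 11.9 × (1.98/15.0)² = 0.2073 mGy/h
B: 3.08 × (1.60/16.5)² = 0.02896 mGy/h
Total = 0.2073 + 0.02896 = 0.2363 mGy/h.

0.236 mGy/h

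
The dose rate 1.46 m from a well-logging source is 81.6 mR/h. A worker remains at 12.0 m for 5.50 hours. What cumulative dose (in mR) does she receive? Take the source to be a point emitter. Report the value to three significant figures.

Using I₁d₁² = I₂d₂², rate at 12.0 m:
81.6 × (1.46/12.0)² = 81.6 × 0.01480 = 1.208 mR/h.
Dose = rate × time = 1.208 mR/h × 5.500 h = 6.644 mR.

6.64 mR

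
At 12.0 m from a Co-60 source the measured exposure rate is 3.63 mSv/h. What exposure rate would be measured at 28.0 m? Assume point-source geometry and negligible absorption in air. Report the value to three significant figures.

0.667 mSv/h

Since intensity falls as 1/r², scaling from 12.0 m to 28.0 m:
3.63 × (12.0/28.0)² = 3.63 × 0.1837 = 0.6668 mSv/h.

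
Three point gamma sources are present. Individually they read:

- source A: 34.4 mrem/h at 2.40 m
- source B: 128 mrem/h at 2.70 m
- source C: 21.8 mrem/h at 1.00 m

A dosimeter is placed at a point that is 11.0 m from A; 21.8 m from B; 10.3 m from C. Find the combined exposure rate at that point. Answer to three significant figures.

By superposition, sum each source's inverse-square contribution:
A: 34.4 × (2.40/11.0)² = 1.638 mrem/h
B: 128 × (2.70/21.8)² = 1.963 mrem/h
C: 21.8 × (1.00/10.3)² = 0.2055 mrem/h
Total = 1.638 + 1.963 + 0.2055 = 3.806 mrem/h.

3.81 mrem/h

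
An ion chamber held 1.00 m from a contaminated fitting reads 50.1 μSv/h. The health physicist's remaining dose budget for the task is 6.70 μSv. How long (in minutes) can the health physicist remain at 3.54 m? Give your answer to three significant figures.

101 min

Since intensity falls as 1/r², rate at 3.54 m:
50.1 × (1.00/3.54)² = 50.1 × 0.07980 = 3.998 μSv/h.
Stay time = 6.70 μSv ÷ 3.998 μSv/h = 1.676 h = 100.6 min.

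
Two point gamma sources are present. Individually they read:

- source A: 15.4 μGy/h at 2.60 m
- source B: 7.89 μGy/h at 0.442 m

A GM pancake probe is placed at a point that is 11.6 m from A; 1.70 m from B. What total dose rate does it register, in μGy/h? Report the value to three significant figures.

1.31 μGy/h

By superposition, sum each source's inverse-square contribution:
A: 15.4 × (2.60/11.6)² = 0.7737 μGy/h
B: 7.89 × (0.442/1.70)² = 0.5334 μGy/h
Total = 0.7737 + 0.5334 = 1.307 μGy/h.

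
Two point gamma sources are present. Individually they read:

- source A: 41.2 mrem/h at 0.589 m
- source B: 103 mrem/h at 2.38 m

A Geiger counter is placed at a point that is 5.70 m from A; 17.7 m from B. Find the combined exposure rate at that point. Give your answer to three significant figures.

By superposition, sum each source's inverse-square contribution:
A: 41.2 × (0.589/5.70)² = 0.4399 mrem/h
B: 103 × (2.38/17.7)² = 1.862 mrem/h
Total = 0.4399 + 1.862 = 2.302 mrem/h.

2.30 mrem/h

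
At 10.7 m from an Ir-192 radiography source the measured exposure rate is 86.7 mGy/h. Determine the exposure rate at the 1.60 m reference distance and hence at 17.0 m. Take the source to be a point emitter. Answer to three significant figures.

3880 mGy/h; 34.3 mGy/h

Since intensity falls as 1/r²,
At 1.60 m: 86.7 × (10.7/1.60)² = 86.7 × 44.72 = 3877 mGy/h
At 17.0 m: (1.60/17.0)² = 0.008858, so 3877 × 0.008858 = 34.34 mGy/h.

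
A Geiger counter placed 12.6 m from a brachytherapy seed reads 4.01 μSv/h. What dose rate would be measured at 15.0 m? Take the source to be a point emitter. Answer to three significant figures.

By the inverse-square law, scaling from 12.6 m to 15.0 m:
4.01 × (12.6/15.0)² = 4.01 × 0.7056 = 2.829 μSv/h.

2.83 μSv/h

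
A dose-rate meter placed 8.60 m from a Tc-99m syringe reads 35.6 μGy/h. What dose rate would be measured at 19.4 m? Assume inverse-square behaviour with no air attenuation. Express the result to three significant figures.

7.00 μGy/h

Intensity scales as (d₁/d₂)², so scaling from 8.60 m to 19.4 m:
35.6 × (8.60/19.4)² = 35.6 × 0.1965 = 6.995 μGy/h.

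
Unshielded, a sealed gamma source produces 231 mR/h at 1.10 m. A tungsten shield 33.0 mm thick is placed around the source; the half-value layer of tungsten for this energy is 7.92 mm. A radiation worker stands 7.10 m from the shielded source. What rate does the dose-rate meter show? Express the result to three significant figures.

Distance alone: (1.10/7.10)² = 0.02400, so 231 × 0.02400 = 5.544 mR/h.
Shield: 33.0/7.92 = 4.167 half-value layers → attenuation 2^(−4.167) = 0.05567.
Combined: 5.544 × 0.05567 = 0.3086 mR/h.

0.309 mR/h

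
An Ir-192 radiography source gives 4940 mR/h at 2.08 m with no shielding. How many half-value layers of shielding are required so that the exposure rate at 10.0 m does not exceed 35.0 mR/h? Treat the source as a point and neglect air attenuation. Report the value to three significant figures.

At 10.0 m, distance alone gives (2.08/10.0)² = 0.04326, so 4940 × 0.04326 = 213.7 mR/h.
Further attenuation needed: 213.7/35.0 = 6.106.
n = log₂(6.106) = 2.610 half-value layers.

2.61 half-value layers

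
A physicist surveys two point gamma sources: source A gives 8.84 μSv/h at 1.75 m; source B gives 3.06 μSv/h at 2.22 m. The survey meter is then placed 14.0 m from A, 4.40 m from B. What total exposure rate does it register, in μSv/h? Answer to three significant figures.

Each source contributes Iᵢ·(dᵢ/rᵢ)²; contributions add.
A: 8.84 × (1.75/14.0)² = 0.1381 μSv/h
B: 3.06 × (2.22/4.40)² = 0.7790 μSv/h
Total = 0.1381 + 0.7790 = 0.9171 μSv/h.

0.917 μSv/h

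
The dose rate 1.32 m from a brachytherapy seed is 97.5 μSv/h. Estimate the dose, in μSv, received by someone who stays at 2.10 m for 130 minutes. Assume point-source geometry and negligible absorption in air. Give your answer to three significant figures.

83.5 μSv

By the inverse-square law, rate at 2.10 m:
97.5 × (1.32/2.10)² = 97.5 × 0.3951 = 38.52 μSv/h.
Dose = rate × time = 38.52 μSv/h × 2.167 h = 83.47 μSv.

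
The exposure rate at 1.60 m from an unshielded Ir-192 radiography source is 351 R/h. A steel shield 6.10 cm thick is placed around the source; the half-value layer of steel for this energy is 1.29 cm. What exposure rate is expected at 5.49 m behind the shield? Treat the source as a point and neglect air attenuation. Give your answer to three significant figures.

1.12 R/h

Distance alone: (1.60/5.49)² = 0.08494, so 351 × 0.08494 = 29.81 R/h.
Shield: 6.10/1.29 = 4.729 half-value layers → attenuation 2^(−4.729) = 0.03771.
Combined: 29.81 × 0.03771 = 1.124 R/h.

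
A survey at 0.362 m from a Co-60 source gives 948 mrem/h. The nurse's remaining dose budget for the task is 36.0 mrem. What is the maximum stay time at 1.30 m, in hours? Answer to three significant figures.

Applying the 1/r² law, rate at 1.30 m:
948 × (0.362/1.30)² = 948 × 0.07754 = 73.51 mrem/h.
Stay time = 36.0 mrem ÷ 73.51 mrem/h = 0.4897 h.

0.490 h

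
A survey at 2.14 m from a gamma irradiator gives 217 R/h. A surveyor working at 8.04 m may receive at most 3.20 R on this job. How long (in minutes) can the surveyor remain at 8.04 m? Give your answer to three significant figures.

Intensity scales as (d₁/d₂)², so rate at 8.04 m:
217 × (2.14/8.04)² = 217 × 0.07085 = 15.37 R/h.
Stay time = 3.20 R ÷ 15.37 R/h = 0.2082 h = 12.49 min.

12.5 min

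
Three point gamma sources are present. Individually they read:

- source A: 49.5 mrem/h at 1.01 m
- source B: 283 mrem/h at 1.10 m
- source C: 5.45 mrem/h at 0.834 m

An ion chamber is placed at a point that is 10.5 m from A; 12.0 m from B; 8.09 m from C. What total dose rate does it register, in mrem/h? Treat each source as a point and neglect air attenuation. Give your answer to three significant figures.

By superposition, sum each source's inverse-square contribution:
A: 49.5 × (1.01/10.5)² = 0.4580 mrem/h
B: 283 × (1.10/12.0)² = 2.378 mrem/h
C: 5.45 × (0.834/8.09)² = 0.05792 mrem/h
Total = 0.4580 + 2.378 + 0.05792 = 2.894 mrem/h.

2.89 mrem/h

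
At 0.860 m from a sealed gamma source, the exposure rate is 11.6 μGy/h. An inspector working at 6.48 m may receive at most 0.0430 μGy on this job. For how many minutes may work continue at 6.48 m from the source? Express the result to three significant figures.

12.6 min

Since intensity falls as 1/r², rate at 6.48 m:
(0.860/6.48)² = 0.01761, so 11.6 × 0.01761 = 0.2043 μGy/h.
Stay time = 0.0430 μGy ÷ 0.2043 μGy/h = 0.2105 h = 12.63 min.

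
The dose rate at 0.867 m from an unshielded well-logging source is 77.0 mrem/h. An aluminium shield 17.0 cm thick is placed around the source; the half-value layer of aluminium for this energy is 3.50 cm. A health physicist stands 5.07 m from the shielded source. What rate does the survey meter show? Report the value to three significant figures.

Distance alone: 77.0 × (0.867/5.07)² = 77.0 × 0.02924 = 2.251 mrem/h.
Shield: 17.0/3.50 = 4.857 half-value layers → attenuation 2^(−4.857) = 0.03451.
Combined: 2.251 × 0.03451 = 0.07768 mrem/h.

0.0777 mrem/h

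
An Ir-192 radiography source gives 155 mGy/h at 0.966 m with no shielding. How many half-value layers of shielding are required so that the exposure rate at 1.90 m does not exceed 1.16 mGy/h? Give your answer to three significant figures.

5.11 half-value layers

At 1.90 m, distance alone gives (0.966/1.90)² = 0.2585, so 155 × 0.2585 = 40.07 mGy/h.
Further attenuation needed: 40.07/1.16 = 34.54.
n = log₂(34.54) = 5.110 half-value layers.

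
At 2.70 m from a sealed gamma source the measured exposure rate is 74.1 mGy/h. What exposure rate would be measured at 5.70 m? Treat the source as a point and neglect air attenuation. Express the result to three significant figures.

Applying the 1/r² law, scaling from 2.70 m to 5.70 m:
(2.70/5.70)² = 0.2244, so 74.1 × 0.2244 = 16.63 mGy/h.

16.6 mGy/h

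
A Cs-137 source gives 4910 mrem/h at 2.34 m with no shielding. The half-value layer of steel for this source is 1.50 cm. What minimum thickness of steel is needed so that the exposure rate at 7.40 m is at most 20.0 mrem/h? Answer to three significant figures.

6.93 cm

At 7.40 m, distance alone gives (2.34/7.40)² = 0.09999, so 4910 × 0.09999 = 491.0 mrem/h.
Further attenuation needed: 491.0/20.0 = 24.55.
n = log₂(24.55) = 4.618 half-value layers.
Thickness = 4.618 × 1.50 cm = 6.927 cm.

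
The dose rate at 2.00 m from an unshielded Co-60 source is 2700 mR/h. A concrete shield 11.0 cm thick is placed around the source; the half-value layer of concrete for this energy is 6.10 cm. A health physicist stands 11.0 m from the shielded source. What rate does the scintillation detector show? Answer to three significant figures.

25.6 mR/h

Distance alone: (2.00/11.0)² = 0.03306, so 2700 × 0.03306 = 89.26 mR/h.
Shield: 11.0/6.10 = 1.803 half-value layers → attenuation 2^(−1.803) = 0.2866.
Combined: 89.26 × 0.2866 = 25.58 mR/h.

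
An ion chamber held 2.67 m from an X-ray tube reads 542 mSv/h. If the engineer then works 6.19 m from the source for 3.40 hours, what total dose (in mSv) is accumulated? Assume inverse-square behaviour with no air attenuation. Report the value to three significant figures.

343 mSv

By the inverse-square law, rate at 6.19 m:
542 × (2.67/6.19)² = 542 × 0.1861 = 100.9 mSv/h.
Dose = rate × time = 100.9 mSv/h × 3.400 h = 343.1 mSv.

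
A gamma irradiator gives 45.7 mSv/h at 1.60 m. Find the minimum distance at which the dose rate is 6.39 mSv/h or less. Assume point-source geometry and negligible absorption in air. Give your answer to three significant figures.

4.28 m

Applying the 1/r² law, d₂ = d₁·√(I₁/I₂).
I₁/I₂ = 45.7/6.39 = 7.152, so d₂ = 1.60 × √7.152 = 4.279 m.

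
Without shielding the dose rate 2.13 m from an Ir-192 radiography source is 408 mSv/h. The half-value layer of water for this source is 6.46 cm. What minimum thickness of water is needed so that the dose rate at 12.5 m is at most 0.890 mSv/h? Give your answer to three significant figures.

24.1 cm

At 12.5 m, distance alone gives (2.13/12.5)² = 0.02904, so 408 × 0.02904 = 11.85 mSv/h.
Further attenuation needed: 11.85/0.890 = 13.31.
n = log₂(13.31) = 3.734 half-value layers.
Thickness = 3.734 × 6.46 cm = 24.12 cm.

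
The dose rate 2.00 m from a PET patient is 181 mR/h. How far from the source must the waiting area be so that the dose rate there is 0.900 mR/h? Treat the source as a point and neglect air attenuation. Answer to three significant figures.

Using I₁d₁² = I₂d₂², d₂ = d₁·√(I₁/I₂).
I₁/I₂ = 181/0.900 = 201.1, so d₂ = 2.00 × √201.1 = 28.36 m.

28.4 m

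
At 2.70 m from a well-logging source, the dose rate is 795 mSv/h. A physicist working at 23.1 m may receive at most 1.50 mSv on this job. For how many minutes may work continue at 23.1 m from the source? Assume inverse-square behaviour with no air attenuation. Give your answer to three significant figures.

8.29 min

Intensity scales as (d₁/d₂)², so rate at 23.1 m:
(2.70/23.1)² = 0.01366, so 795 × 0.01366 = 10.86 mSv/h.
Stay time = 1.50 mSv ÷ 10.86 mSv/h = 0.1381 h = 8.286 min.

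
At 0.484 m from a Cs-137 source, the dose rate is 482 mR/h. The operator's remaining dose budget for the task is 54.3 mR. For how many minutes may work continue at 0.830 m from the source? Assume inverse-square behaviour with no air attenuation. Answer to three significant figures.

19.9 min

Using I₁d₁² = I₂d₂², rate at 0.830 m:
482 × (0.484/0.830)² = 482 × 0.3400 = 163.9 mR/h.
Stay time = 54.3 mR ÷ 163.9 mR/h = 0.3313 h = 19.88 min.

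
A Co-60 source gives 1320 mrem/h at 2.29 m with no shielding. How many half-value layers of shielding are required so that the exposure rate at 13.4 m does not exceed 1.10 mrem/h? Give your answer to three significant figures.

At 13.4 m, distance alone gives 1320 × (2.29/13.4)² = 1320 × 0.02921 = 38.56 mrem/h.
Further attenuation needed: 38.56/1.10 = 35.05.
n = log₂(35.05) = 5.131 half-value layers.

5.13 half-value layers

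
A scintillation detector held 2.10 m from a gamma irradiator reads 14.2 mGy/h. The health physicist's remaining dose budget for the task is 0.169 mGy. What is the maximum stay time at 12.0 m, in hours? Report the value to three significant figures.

0.389 h

By the inverse-square law, rate at 12.0 m:
14.2 × (2.10/12.0)² = 14.2 × 0.03063 = 0.4349 mGy/h.
Stay time = 0.169 mGy ÷ 0.4349 mGy/h = 0.3886 h.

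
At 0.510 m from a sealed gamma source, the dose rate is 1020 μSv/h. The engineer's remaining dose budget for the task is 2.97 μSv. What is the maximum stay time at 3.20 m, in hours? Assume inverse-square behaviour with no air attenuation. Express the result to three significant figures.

0.115 h

By the inverse-square law, rate at 3.20 m:
(0.510/3.20)² = 0.02540, so 1020 × 0.02540 = 25.91 μSv/h.
Stay time = 2.97 μSv ÷ 25.91 μSv/h = 0.1146 h.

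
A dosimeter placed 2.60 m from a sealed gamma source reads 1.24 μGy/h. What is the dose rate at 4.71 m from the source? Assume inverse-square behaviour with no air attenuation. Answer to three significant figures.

0.378 μGy/h

Since intensity falls as 1/r², scaling from 2.60 m to 4.71 m:
(2.60/4.71)² = 0.3047, so 1.24 × 0.3047 = 0.3778 μGy/h.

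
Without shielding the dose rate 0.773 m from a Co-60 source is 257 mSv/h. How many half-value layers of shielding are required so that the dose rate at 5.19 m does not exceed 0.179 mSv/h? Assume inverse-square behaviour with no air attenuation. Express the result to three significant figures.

At 5.19 m, distance alone gives (0.773/5.19)² = 0.02218, so 257 × 0.02218 = 5.700 mSv/h.
Further attenuation needed: 5.700/0.179 = 31.84.
n = log₂(31.84) = 4.993 half-value layers.

4.99 half-value layers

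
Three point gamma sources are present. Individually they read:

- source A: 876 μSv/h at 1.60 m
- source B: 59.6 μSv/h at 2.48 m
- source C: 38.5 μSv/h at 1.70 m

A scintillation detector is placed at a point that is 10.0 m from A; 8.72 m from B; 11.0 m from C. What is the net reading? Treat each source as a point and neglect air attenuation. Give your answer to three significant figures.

28.2 μSv/h

By superposition, sum each source's inverse-square contribution:
A: 876 × (1.60/10.0)² = 22.43 μSv/h
B: 59.6 × (2.48/8.72)² = 4.821 μSv/h
C: 38.5 × (1.70/11.0)² = 0.9195 μSv/h
Total = 22.43 + 4.821 + 0.9195 = 28.17 μSv/h.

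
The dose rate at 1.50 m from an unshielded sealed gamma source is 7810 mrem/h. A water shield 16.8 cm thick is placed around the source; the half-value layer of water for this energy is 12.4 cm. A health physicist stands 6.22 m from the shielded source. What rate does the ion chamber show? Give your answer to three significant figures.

Distance alone: (1.50/6.22)² = 0.05816, so 7810 × 0.05816 = 454.2 mrem/h.
Shield: 16.8/12.4 = 1.355 half-value layers → attenuation 2^(−1.355) = 0.3909.
Combined: 454.2 × 0.3909 = 177.5 mrem/h.

178 mrem/h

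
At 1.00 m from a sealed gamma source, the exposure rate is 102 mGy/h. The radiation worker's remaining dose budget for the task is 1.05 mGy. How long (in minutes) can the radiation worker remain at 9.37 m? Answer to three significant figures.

54.2 min

Applying the 1/r² law, rate at 9.37 m:
(1.00/9.37)² = 0.01139, so 102 × 0.01139 = 1.162 mGy/h.
Stay time = 1.05 mGy ÷ 1.162 mGy/h = 0.9036 h = 54.22 min.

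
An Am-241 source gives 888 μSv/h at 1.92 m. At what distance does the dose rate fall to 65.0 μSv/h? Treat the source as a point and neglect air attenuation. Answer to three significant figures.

7.10 m

Since intensity falls as 1/r², d₂ = d₁·√(I₁/I₂).
I₁/I₂ = 888/65.0 = 13.66, so d₂ = 1.92 × √13.66 = 7.096 m.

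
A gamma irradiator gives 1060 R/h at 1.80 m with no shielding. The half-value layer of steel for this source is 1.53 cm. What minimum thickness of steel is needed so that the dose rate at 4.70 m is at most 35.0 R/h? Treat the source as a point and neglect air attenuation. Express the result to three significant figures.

At 4.70 m, distance alone gives 1060 × (1.80/4.70)² = 1060 × 0.1467 = 155.5 R/h.
Further attenuation needed: 155.5/35.0 = 4.443.
n = log₂(4.443) = 2.152 half-value layers.
Thickness = 2.152 × 1.53 cm = 3.293 cm.

3.29 cm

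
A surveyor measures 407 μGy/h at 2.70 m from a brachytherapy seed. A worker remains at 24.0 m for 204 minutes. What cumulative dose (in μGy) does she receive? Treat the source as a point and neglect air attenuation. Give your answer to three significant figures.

By the inverse-square law, rate at 24.0 m:
(2.70/24.0)² = 0.01266, so 407 × 0.01266 = 5.153 μGy/h.
Dose = rate × time = 5.153 μGy/h × 3.400 h = 17.52 μGy.

17.5 μGy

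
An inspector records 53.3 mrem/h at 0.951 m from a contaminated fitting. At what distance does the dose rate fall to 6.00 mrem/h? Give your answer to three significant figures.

Intensity scales as (d₁/d₂)², so d₂ = d₁·√(I₁/I₂).
I₁/I₂ = 53.3/6.00 = 8.883, so d₂ = 0.951 × √8.883 = 2.834 m.

2.83 m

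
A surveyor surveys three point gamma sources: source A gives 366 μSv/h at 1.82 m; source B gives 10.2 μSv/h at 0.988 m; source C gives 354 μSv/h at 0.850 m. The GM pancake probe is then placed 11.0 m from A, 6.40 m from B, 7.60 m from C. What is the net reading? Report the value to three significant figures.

By superposition, sum each source's inverse-square contribution:
A: 366 × (1.82/11.0)² = 10.02 μSv/h
B: 10.2 × (0.988/6.40)² = 0.2431 μSv/h
C: 354 × (0.850/7.60)² = 4.428 μSv/h
Total = 10.02 + 0.2431 + 4.428 = 14.69 μSv/h.

14.7 μSv/h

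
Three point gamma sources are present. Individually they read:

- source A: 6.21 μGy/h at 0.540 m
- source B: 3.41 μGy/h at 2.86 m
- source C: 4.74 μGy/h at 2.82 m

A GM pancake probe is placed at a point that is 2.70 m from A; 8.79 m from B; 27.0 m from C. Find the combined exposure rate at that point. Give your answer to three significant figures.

Each source contributes Iᵢ·(dᵢ/rᵢ)²; contributions add.
A: 6.21 × (0.540/2.70)² = 0.2484 μGy/h
B: 3.41 × (2.86/8.79)² = 0.3610 μGy/h
C: 4.74 × (2.82/27.0)² = 0.05171 μGy/h
Total = 0.2484 + 0.3610 + 0.05171 = 0.6611 μGy/h.

0.661 μGy/h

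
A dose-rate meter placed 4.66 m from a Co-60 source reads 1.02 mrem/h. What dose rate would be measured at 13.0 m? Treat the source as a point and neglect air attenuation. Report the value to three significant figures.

0.131 mrem/h

By the inverse-square law, scaling from 4.66 m to 13.0 m:
(4.66/13.0)² = 0.1285, so 1.02 × 0.1285 = 0.1311 mrem/h.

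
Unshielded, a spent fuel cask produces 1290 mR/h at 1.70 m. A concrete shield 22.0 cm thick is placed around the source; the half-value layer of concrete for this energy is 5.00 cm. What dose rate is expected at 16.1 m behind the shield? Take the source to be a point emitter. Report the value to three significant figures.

Distance alone: (1.70/16.1)² = 0.01115, so 1290 × 0.01115 = 14.38 mR/h.
Shield: 22.0/5.00 = 4.400 half-value layers → attenuation 2^(−4.400) = 0.04737.
Combined: 14.38 × 0.04737 = 0.6812 mR/h.

0.681 mR/h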